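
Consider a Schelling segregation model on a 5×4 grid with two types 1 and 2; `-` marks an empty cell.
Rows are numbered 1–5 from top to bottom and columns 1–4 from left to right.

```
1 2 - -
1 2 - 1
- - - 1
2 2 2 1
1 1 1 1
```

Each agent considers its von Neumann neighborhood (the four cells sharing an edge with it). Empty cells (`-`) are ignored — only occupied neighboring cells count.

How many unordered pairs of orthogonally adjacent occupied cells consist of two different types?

Scan each occupied cell's neighbors to the right and below so each pair is counted once.
Row 1: 1(1,1)–2(1,2)≠ 1(1,1)–1(2,1)= 2(1,2)–2(2,2)=  → 1/3 unlike.
Row 2: 1(2,1)–2(2,2)≠ 1(2,4)–1(3,4)=  → 1/2 unlike.
Row 3: 1(3,4)–1(4,4)=  → 0/1 unlike.
Row 4: 2(4,1)–2(4,2)= 2(4,1)–1(5,1)≠ 2(4,2)–2(4,3)= 2(4,2)–1(5,2)≠ 2(4,3)–1(4,4)≠ 2(4,3)–1(5,3)≠ 1(4,4)–1(5,4)=  → 4/7 unlike.
Row 5: 1(5,1)–1(5,2)= 1(5,2)–1(5,3)= 1(5,3)–1(5,4)=  → 0/3 unlike.
Total adjacent occupied pairs: 16; unlike-type pairs: 6.

6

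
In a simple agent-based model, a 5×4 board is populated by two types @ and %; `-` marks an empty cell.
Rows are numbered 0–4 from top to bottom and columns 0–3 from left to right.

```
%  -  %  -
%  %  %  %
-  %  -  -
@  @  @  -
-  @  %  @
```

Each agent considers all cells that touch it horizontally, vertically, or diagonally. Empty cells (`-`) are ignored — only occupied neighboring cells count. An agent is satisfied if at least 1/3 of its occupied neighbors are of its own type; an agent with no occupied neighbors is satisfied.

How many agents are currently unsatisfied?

Row 0: (0,0)% 2/2 ✓ · (0,2)% 3/3 ✓
Row 1: (1,0)% 3/3 ✓ · (1,1)% 5/5 ✓ · (1,2)% 4/4 ✓ · (1,3)% 2/2 ✓
Row 2: (2,1)% 3/6 ✓
Row 3: (3,0)@ 2/3 ✓ · (3,1)@ 3/5 ✓ · (3,2)@ 3/5 ✓
Row 4: (4,1)@ 3/4 ✓ · (4,2)% 0/4 ✗ · (4,3)@ 1/2 ✓
Unsatisfied: (4,2) — 1 in total.

1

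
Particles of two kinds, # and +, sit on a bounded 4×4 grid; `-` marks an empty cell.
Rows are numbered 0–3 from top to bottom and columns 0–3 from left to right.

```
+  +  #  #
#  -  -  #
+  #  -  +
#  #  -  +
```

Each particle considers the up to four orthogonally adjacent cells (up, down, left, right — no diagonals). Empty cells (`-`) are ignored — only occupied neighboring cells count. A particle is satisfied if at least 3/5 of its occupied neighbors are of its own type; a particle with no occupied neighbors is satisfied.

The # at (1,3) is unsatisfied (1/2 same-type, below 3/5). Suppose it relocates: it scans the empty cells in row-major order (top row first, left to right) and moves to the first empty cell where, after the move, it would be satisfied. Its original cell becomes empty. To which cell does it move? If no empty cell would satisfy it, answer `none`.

(1,1)

Vacating (1,3). Empty cells in order:
  (1,1): 2/3 same-type → satisfied — stop here.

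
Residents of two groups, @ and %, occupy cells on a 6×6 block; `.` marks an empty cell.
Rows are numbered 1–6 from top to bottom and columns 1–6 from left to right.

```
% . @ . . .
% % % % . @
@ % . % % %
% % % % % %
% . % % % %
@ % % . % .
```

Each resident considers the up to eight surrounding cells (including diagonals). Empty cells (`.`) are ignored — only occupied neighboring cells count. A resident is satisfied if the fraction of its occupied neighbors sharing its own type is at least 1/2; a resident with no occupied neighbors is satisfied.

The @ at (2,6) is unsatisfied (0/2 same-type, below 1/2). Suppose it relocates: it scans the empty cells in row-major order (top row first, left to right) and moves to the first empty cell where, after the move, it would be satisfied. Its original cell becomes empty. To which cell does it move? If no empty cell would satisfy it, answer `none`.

(1,6)

Vacating (2,6). Empty cells in order:
  (1,2): 1/5 same-type → still unsatisfied.
  (1,4): 1/3 same-type → still unsatisfied.
  (1,5): 0/1 same-type → still unsatisfied.
  (1,6): 0/0 same-type → satisfied — stop here.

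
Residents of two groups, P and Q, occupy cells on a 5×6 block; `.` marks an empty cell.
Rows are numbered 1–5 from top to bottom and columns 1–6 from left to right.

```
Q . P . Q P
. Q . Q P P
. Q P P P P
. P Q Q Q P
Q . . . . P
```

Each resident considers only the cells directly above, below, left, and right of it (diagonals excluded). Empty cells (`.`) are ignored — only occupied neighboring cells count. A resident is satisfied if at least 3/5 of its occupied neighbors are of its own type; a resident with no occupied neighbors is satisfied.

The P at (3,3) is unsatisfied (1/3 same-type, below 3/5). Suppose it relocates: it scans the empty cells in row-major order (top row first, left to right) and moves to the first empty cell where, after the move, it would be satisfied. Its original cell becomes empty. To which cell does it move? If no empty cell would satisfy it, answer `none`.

Vacating (3,3). Empty cells in order:
  (1,2): 1/3 same-type → still unsatisfied.
  (1,4): 1/3 same-type → still unsatisfied.
  (2,1): 0/2 same-type → still unsatisfied.
  (2,3): 1/3 same-type → still unsatisfied.
  (3,1): 0/1 same-type → still unsatisfied.
  (4,1): 1/2 same-type → still unsatisfied.
  (5,2): 1/2 same-type → still unsatisfied.
  (5,3): 0/1 same-type → still unsatisfied.
  (5,4): 0/1 same-type → still unsatisfied.
  (5,5): 1/2 same-type → still unsatisfied.

none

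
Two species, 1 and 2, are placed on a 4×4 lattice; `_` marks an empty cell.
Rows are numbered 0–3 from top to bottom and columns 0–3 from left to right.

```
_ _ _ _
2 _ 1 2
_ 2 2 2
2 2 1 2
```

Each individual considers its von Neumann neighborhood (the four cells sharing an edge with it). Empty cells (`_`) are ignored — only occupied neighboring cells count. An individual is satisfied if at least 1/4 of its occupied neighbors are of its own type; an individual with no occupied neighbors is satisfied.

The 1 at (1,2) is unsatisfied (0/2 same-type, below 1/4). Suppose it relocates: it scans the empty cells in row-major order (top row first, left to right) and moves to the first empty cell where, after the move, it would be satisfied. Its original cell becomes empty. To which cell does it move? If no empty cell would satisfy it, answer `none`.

(0,1)

Vacating (1,2). Empty cells in order:
  (0,0): 0/1 same-type → still unsatisfied.
  (0,1): 0/0 same-type → satisfied — stop here.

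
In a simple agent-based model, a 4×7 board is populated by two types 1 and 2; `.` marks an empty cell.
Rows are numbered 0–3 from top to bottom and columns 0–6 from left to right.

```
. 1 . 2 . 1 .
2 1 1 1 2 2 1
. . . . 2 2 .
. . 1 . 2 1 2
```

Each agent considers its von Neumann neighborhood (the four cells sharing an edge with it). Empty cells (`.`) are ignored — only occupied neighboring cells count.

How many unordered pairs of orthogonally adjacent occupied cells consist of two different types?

Scan each occupied cell's neighbors to the right and below so each pair is counted once.
Row 0: 1(0,1)–1(1,1)= 2(0,3)–1(1,3)≠ 1(0,5)–2(1,5)≠  → 2/3 unlike.
Row 1: 2(1,0)–1(1,1)≠ 1(1,1)–1(1,2)= 1(1,2)–1(1,3)= 1(1,3)–2(1,4)≠ 2(1,4)–2(1,5)= 2(1,4)–2(2,4)= 2(1,5)–1(1,6)≠ 2(1,5)–2(2,5)=  → 3/8 unlike.
Row 2: 2(2,4)–2(2,5)= 2(2,4)–2(3,4)= 2(2,5)–1(3,5)≠  → 1/3 unlike.
Row 3: 2(3,4)–1(3,5)≠ 1(3,5)–2(3,6)≠  → 2/2 unlike.
Total adjacent occupied pairs: 16; unlike-type pairs: 8.

8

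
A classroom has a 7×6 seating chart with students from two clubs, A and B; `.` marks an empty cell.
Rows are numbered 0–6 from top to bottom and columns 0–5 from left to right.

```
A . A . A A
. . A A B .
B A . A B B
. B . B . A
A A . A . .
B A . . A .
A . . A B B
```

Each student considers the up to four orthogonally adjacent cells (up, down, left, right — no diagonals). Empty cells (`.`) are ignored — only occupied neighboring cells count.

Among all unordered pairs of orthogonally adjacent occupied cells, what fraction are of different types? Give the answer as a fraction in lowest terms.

14/23

Scan each occupied cell's neighbors to the right and below so each pair is counted once.
From row 0: 1 unlike of 3 pairs (running 1/3).
From row 1: 1 unlike of 4 pairs (running 2/7).
From row 2: 5 unlike of 6 pairs (running 7/13).
From row 3: 2 unlike of 2 pairs (running 9/15).
From row 4: 1 unlike of 3 pairs (running 10/18).
From row 5: 3 unlike of 3 pairs (running 13/21).
From row 6: 1 unlike of 2 pairs (running 14/23).
Total adjacent occupied pairs: 23; unlike-type pairs: 14.
14/23 is already in lowest terms.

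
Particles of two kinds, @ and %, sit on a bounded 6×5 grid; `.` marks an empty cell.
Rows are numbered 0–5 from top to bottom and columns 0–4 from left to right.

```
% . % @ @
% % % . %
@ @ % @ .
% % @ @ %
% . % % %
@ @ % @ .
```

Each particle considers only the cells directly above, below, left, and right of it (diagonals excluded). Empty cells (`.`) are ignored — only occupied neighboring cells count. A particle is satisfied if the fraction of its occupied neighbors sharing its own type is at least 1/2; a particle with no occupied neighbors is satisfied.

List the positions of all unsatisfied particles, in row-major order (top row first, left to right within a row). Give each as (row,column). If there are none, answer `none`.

(0,0)% 1/1 ✓
(0,2)% 1/2 ✓
(0,3)@ 1/2 ✓
(0,4)@ 1/2 ✓
(1,0)% 2/3 ✓
(1,1)% 2/3 ✓
(1,2)% 3/3 ✓
(1,4)% 0/1 ✗
(2,0)@ 1/3 ✗
(2,1)@ 1/4 ✗
(2,2)% 1/4 ✗
(2,3)@ 1/2 ✓
(3,0)% 2/3 ✓
(3,1)% 1/3 ✗
(3,2)@ 1/4 ✗
(3,3)@ 2/4 ✓
(3,4)% 1/2 ✓
(4,0)% 1/2 ✓
(4,2)% 2/3 ✓
(4,3)% 2/4 ✓
(4,4)% 2/2 ✓
(5,0)@ 1/2 ✓
(5,1)@ 1/2 ✓
(5,2)% 1/3 ✗
(5,3)@ 0/2 ✗

(1,4), (2,0), (2,1), (2,2), (3,1), (3,2), (5,2), (5,3)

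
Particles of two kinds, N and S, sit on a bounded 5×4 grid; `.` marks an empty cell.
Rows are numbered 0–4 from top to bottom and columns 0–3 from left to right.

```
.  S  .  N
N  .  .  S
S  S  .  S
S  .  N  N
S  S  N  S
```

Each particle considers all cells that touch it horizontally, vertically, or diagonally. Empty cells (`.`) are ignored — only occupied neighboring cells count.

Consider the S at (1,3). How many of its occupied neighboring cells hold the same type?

1

Occupied neighbors of (1,3): (0,3)=N, (2,3)=S.
Same type (S): 1 of 2.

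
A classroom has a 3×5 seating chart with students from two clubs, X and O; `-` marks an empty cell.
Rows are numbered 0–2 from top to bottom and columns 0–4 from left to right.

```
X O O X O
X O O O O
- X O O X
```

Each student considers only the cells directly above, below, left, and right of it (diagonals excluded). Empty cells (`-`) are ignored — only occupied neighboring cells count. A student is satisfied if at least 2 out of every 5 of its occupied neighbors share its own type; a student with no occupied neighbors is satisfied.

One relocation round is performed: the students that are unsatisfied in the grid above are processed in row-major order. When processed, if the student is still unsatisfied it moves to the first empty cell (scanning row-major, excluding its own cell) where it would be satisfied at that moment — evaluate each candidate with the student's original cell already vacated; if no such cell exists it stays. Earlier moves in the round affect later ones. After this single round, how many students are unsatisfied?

Initially unsatisfied (in order): (0,3), (2,1), (2,4).
  (0,3) → (2,0).
  (2,1): no empty cell satisfies it; stays.
  (2,4): no empty cell satisfies it; stays.
Resulting grid:
X O O - O
X O O O O
X X O O X
Unsatisfied now: (2,1), (2,4).

2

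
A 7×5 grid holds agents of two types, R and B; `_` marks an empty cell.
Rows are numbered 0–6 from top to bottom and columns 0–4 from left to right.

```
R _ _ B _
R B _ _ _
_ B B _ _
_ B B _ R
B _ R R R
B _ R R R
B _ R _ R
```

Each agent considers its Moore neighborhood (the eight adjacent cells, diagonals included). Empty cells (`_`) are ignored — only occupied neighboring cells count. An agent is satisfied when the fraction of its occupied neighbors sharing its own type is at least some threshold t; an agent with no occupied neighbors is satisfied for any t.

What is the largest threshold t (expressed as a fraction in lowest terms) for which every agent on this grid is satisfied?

(0,0)R 1/2
(0,3)B — no occupied neighbors
(1,0)R 1/3
(1,1)B 2/4
(2,1)B 4/5
(2,2)B 4/4
(3,1)B 4/5
(3,2)B 3/5
(3,4)R 2/2
(4,0)B 2/2
(4,2)R 3/5
(4,3)R 6/7
(4,4)R 4/4
(5,0)B 2/2
(5,2)R 4/4
(5,3)R 7/7
(5,4)R 4/4
(6,0)B 1/1
(6,2)R 2/2
(6,4)R 2/2
The smallest same-type fraction is 1/3 at (1,0), which reduces to 1/3. Any threshold above that leaves this agent unsatisfied.

1/3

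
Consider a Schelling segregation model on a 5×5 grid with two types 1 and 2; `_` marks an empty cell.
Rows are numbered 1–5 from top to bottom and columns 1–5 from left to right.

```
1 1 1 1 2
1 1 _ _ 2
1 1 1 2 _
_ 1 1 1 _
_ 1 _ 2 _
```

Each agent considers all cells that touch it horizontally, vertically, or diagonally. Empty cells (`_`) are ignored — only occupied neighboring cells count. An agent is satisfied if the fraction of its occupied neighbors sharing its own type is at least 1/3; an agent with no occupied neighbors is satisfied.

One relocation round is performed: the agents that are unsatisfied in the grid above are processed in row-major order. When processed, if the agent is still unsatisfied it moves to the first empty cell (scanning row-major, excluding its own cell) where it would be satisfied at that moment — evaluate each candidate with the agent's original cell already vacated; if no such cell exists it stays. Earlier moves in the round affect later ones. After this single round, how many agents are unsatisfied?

Initially unsatisfied (in order): (3,4), (5,4).
  (3,4) → (2,4).
  (5,4) → (3,4).
Resulting grid:
1 1 1 1 2
1 1 _ 2 2
1 1 1 2 _
_ 1 1 1 _
_ 1 _ _ _
Unsatisfied now: (1,4).

1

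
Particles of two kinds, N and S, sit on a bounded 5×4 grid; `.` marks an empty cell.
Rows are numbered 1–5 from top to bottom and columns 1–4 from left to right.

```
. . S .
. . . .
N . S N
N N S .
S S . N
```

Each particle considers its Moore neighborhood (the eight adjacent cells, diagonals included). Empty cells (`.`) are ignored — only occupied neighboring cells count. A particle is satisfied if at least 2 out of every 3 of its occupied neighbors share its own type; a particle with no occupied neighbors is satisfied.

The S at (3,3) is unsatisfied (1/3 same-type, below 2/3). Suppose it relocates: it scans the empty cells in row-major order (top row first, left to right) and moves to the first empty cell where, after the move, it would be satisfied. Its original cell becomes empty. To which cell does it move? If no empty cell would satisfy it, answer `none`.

(1,1)

Vacating (3,3). Empty cells in order:
  (1,1): 0/0 same-type → satisfied — stop here.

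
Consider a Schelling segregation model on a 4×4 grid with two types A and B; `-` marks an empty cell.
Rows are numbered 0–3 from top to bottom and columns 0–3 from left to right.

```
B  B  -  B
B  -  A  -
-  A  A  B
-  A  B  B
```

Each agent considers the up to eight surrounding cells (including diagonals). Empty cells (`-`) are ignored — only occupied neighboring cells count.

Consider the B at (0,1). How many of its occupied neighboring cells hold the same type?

2

Occupied neighbors of (0,1): (0,0)=B, (1,0)=B, (1,2)=A.
Same type (B): 2 of 3.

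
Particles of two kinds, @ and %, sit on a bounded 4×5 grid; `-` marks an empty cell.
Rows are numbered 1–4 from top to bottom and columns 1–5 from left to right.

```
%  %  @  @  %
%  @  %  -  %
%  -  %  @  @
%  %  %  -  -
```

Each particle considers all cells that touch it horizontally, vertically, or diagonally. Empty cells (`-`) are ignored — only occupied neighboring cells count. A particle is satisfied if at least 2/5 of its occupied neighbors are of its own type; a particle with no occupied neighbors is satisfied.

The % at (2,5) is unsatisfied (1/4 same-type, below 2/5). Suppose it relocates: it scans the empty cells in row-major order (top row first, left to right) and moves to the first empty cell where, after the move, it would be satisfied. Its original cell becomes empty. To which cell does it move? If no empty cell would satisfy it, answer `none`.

Vacating (2,5). Empty cells in order:
  (2,4): 3/7 same-type → satisfied — stop here.

(2,4)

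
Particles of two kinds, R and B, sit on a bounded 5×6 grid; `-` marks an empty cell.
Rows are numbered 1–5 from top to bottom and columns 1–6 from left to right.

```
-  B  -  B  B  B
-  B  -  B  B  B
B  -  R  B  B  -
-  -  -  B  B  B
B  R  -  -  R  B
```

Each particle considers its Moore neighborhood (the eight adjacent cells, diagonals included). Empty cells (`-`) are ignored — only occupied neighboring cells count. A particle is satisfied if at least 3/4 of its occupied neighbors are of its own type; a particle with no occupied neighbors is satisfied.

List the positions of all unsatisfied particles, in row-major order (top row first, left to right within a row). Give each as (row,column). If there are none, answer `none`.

(1,2)B 1/1 satisfied
(1,4)B 3/3 satisfied
(1,5)B 5/5 satisfied
(1,6)B 3/3 satisfied
(2,2)B 2/3 not
(2,4)B 5/6 satisfied
(2,5)B 7/7 satisfied
(2,6)B 4/4 satisfied
(3,1)B 1/1 satisfied
(3,3)R 0/4 not
(3,4)B 5/6 satisfied
(3,5)B 7/7 satisfied
(4,4)B 3/5 not
(4,5)B 5/6 satisfied
(4,6)B 3/4 satisfied
(5,1)B 0/1 not
(5,2)R 0/1 not
(5,5)R 0/4 not
(5,6)B 2/3 not

(2,2), (3,3), (4,4), (5,1), (5,2), (5,5), (5,6)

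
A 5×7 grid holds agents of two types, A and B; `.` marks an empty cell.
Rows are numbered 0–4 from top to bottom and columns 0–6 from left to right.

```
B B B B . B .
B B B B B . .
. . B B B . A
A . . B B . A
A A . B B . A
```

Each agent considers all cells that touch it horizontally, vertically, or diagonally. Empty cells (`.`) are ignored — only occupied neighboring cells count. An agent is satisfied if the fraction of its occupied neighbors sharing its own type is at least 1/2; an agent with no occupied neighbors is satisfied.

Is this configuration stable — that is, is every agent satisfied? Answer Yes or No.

Yes

Row 0: (0,0)B 3/3 ok · (0,1)B 5/5 ok · (0,2)B 5/5 ok · (0,3)B 4/4 ok · (0,5)B 1/1 ok
Row 1: (1,0)B 3/3 ok · (1,1)B 6/6 ok · (1,2)B 7/7 ok · (1,3)B 7/7 ok · (1,4)B 5/5 ok
Row 2: (2,2)B 5/5 ok · (2,3)B 7/7 ok · (2,4)B 5/5 ok · (2,6)A 1/1 ok
Row 3: (3,0)A 2/2 ok · (3,3)B 6/6 ok · (3,4)B 5/5 ok · (3,6)A 2/2 ok
Row 4: (4,0)A 2/2 ok · (4,1)A 2/2 ok · (4,3)B 3/3 ok · (4,4)B 3/3 ok · (4,6)A 1/1 ok
All meet the threshold, so the configuration is stable.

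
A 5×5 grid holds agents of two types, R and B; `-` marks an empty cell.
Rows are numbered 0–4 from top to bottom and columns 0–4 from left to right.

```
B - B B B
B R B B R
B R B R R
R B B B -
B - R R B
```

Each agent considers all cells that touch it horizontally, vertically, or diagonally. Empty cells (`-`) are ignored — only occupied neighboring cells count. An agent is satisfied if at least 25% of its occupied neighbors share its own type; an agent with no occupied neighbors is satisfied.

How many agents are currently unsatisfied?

1

(0,0)B 1/2 satisfied
(0,2)B 3/4 satisfied
(0,3)B 4/5 satisfied
(0,4)B 2/3 satisfied
(1,0)B 2/4 satisfied
(1,1)R 1/7 not
(1,2)B 4/7 satisfied
(1,3)B 5/8 satisfied
(1,4)R 2/5 satisfied
(2,0)B 2/5 satisfied
(2,1)R 2/8 satisfied
(2,2)B 5/8 satisfied
(2,3)R 2/7 satisfied
(2,4)R 2/4 satisfied
(3,0)R 1/4 satisfied
(3,1)B 4/7 satisfied
(3,2)B 3/7 satisfied
(3,3)B 3/7 satisfied
(4,0)B 1/2 satisfied
(4,2)R 1/4 satisfied
(4,3)R 1/4 satisfied
(4,4)B 1/2 satisfied
Unsatisfied: (1,1) — 1 in total.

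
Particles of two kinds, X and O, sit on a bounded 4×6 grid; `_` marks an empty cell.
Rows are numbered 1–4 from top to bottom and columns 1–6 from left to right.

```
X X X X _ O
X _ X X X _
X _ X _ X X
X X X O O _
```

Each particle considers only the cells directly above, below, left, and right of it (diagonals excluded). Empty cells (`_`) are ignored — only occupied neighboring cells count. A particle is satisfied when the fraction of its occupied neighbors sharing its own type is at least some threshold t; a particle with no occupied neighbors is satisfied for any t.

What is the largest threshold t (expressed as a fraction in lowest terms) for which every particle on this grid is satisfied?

(1,1)X 2/2
(1,2)X 2/2
(1,3)X 3/3
(1,4)X 2/2
(1,6)O — no occupied neighbors
(2,1)X 2/2
(2,3)X 3/3
(2,4)X 3/3
(2,5)X 2/2
(3,1)X 2/2
(3,3)X 2/2
(3,5)X 2/3
(3,6)X 1/1
(4,1)X 2/2
(4,2)X 2/2
(4,3)X 2/3
(4,4)O 1/2
(4,5)O 1/2
The smallest same-type fraction is 1/2 at (4,4), which reduces to 1/2. Any threshold above that leaves this particle unsatisfied.

1/2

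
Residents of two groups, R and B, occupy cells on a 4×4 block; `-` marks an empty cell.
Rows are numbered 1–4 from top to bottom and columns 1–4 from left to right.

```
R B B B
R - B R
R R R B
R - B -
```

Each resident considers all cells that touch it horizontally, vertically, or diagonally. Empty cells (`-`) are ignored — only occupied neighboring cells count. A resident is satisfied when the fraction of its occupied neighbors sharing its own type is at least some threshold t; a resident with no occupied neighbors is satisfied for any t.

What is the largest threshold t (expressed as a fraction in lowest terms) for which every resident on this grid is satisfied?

Row 1: (1,1)R 1/2 · (1,2)B 2/4 · (1,3)B 3/4 · (1,4)B 2/3
Row 2: (2,1)R 3/4 · (2,3)B 4/7 · (2,4)R 1/5
Row 3: (3,1)R 3/3 · (3,2)R 4/6 · (3,3)R 2/5 · (3,4)B 2/4
Row 4: (4,1)R 2/2 · (4,3)B 1/3
The smallest same-type fraction is 1/5 at (2,4), which reduces to 1/5. Any threshold above that leaves this resident unsatisfied.

1/5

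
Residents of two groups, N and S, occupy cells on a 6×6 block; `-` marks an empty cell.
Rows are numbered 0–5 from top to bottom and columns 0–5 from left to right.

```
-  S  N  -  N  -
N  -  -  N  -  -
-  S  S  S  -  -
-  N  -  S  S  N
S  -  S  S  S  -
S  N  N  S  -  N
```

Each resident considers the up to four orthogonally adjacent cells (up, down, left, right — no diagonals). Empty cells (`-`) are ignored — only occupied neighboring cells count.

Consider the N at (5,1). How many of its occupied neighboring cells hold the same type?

1

Occupied neighbors of (5,1): (5,0)=S, (5,2)=N.
Same type (N): 1 of 2.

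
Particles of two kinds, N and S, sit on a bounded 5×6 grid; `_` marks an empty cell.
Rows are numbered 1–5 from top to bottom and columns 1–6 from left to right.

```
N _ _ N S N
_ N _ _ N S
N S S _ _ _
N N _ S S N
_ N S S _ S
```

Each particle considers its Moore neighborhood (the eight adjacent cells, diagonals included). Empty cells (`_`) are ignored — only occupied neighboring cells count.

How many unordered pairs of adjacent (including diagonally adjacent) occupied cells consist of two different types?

15

Scan each occupied cell's neighbors to the right and below (and the two forward diagonals) so each pair is counted once.
From row 1: 4 unlike of 8 pairs (running 4/8).
From row 2: 3 unlike of 4 pairs (running 7/12).
From row 3: 4 unlike of 8 pairs (running 11/20).
From row 4: 3 unlike of 11 pairs (running 14/31).
From row 5: 1 unlike of 2 pairs (running 15/33).
Total adjacent occupied pairs: 33; unlike-type pairs: 15.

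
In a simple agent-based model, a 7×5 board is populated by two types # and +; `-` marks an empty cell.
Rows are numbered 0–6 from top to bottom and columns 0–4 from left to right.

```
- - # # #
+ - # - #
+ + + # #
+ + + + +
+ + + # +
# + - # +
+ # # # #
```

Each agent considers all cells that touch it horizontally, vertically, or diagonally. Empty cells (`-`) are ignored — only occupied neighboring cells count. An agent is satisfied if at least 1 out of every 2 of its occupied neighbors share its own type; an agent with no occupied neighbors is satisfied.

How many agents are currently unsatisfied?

Row 0: (0,2)# 2/2 ok · (0,3)# 4/4 ok · (0,4)# 2/2 ok
Row 1: (1,0)+ 2/2 ok · (1,2)# 3/5 ok · (1,4)# 4/4 ok
Row 2: (2,0)+ 4/4 ok · (2,1)+ 6/7 ok · (2,2)+ 4/6 ok · (2,3)# 3/7 unhappy · (2,4)# 2/4 ok
Row 3: (3,0)+ 5/5 ok · (3,1)+ 8/8 ok · (3,2)+ 6/8 ok · (3,3)+ 5/8 ok · (3,4)+ 2/5 unhappy
Row 4: (4,0)+ 4/5 ok · (4,1)+ 6/7 ok · (4,2)+ 5/7 ok · (4,3)# 1/7 unhappy · (4,4)+ 3/5 ok
Row 5: (5,0)# 1/5 unhappy · (5,1)+ 4/7 ok · (5,3)# 4/7 ok · (5,4)+ 1/5 unhappy
Row 6: (6,0)+ 1/3 unhappy · (6,1)# 2/4 ok · (6,2)# 3/4 ok · (6,3)# 3/4 ok · (6,4)# 2/3 ok
Unsatisfied: (2,3), (3,4), (4,3), (5,0), (5,4), (6,0) — 6 in total.

6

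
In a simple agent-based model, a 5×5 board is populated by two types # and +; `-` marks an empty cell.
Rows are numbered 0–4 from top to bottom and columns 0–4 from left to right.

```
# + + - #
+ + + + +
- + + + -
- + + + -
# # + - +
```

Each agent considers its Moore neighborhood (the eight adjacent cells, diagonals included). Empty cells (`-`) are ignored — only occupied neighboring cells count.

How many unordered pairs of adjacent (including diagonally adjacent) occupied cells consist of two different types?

Scan each occupied cell's neighbors to the right and below (and the two forward diagonals) so each pair is counted once.
From row 0: 5 unlike of 12 pairs (running 5/12).
From row 1: 0 unlike of 13 pairs (running 5/25).
From row 2: 0 unlike of 9 pairs (running 5/34).
From row 3: 3 unlike of 9 pairs (running 8/43).
From row 4: 1 unlike of 2 pairs (running 9/45).
Total adjacent occupied pairs: 45; unlike-type pairs: 9.

9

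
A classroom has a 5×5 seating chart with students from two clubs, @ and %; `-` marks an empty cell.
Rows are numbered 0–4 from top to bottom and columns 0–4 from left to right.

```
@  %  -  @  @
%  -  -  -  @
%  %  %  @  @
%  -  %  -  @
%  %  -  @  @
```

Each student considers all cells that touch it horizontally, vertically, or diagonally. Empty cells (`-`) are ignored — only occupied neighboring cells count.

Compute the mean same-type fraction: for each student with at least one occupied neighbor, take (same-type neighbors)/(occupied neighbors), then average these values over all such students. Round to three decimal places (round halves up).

0.821

Row 0: (0,0)@ 0/2 · (0,1)% 1/2 · (0,3)@ 2/2 · (0,4)@ 2/2
Row 1: (1,0)% 3/4 · (1,4)@ 4/4
Row 2: (2,0)% 3/3 · (2,1)% 5/5 · (2,2)% 2/3 · (2,3)@ 3/5 · (2,4)@ 3/3
Row 3: (3,0)% 4/4 · (3,2)% 3/5 · (3,4)@ 4/4
Row 4: (4,0)% 2/2 · (4,1)% 3/3 · (4,3)@ 2/3 · (4,4)@ 2/2
Sum over 18 students: 0/2 + 1/2 + 2/2 + 2/2 + 3/4 + 4/4 + 3/3 + 5/5 + 2/3 + 3/5 + 3/3 + 4/4 + 3/5 + 4/4 + 2/2 + 3/3 + 2/3 + 2/2 = 887/60; mean = 887/60 ÷ 18 = 887/1080 = 0.821296… → 0.821.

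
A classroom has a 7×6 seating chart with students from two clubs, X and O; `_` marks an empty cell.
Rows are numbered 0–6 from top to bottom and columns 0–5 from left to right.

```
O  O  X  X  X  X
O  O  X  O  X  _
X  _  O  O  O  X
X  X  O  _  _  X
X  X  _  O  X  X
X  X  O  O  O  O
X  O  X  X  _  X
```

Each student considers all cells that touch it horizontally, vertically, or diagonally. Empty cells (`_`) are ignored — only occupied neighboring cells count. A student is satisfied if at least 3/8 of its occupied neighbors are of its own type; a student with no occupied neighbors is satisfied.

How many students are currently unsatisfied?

6

(0,0)O 3/3 satisfied
(0,1)O 3/5 satisfied
(0,2)X 2/5 satisfied
(0,3)X 4/5 satisfied
(0,4)X 3/4 satisfied
(0,5)X 2/2 satisfied
(1,0)O 3/4 satisfied
(1,1)O 4/7 satisfied
(1,2)X 2/7 not
(1,3)O 3/8 satisfied
(1,4)X 4/7 satisfied
(2,0)X 2/4 satisfied
(2,2)O 4/6 satisfied
(2,3)O 4/6 satisfied
(2,4)O 2/5 satisfied
(2,5)X 2/3 satisfied
(3,0)X 4/4 satisfied
(3,1)X 4/6 satisfied
(3,2)O 3/5 satisfied
(3,5)X 3/4 satisfied
(4,0)X 5/5 satisfied
(4,1)X 5/7 satisfied
(4,3)O 4/5 satisfied
(4,4)X 2/6 not
(4,5)X 2/4 satisfied
(5,0)X 4/5 satisfied
(5,1)X 5/7 satisfied
(5,2)O 3/7 satisfied
(5,3)O 3/6 satisfied
(5,4)O 3/7 satisfied
(5,5)O 1/4 not
(6,0)X 2/3 satisfied
(6,1)O 1/5 not
(6,2)X 2/5 satisfied
(6,3)X 1/4 not
(6,5)X 0/2 not
Unsatisfied: (1,2), (4,4), (5,5), (6,1), (6,3), (6,5) — 6 in total.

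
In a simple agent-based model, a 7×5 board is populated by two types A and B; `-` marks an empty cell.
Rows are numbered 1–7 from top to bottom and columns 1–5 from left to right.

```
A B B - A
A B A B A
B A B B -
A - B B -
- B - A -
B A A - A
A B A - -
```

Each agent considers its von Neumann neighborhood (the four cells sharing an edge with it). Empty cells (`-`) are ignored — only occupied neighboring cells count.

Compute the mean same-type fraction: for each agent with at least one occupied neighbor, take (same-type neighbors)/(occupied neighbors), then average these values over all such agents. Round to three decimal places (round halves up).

0.375

Row 1: (1,1)A 1/2 · (1,2)B 2/3 · (1,3)B 1/2 · (1,5)A 1/1
Row 2: (2,1)A 1/3 · (2,2)B 1/4 · (2,3)A 0/4 · (2,4)B 1/3 · (2,5)A 1/2
Row 3: (3,1)B 0/3 · (3,2)A 0/3 · (3,3)B 2/4 · (3,4)B 3/3
Row 4: (4,1)A 0/1 · (4,3)B 2/2 · (4,4)B 2/3
Row 5: (5,2)B 0/1 · (5,4)A 0/1
Row 6: (6,1)B 0/2 · (6,2)A 1/4 · (6,3)A 2/2 · (6,5)A — no occupied neighbors
Row 7: (7,1)A 0/2 · (7,2)B 0/3 · (7,3)A 1/2
Sum over 24 agents: 1/2 + 2/3 + 1/2 + 1/1 + 1/3 + 1/4 + 0/4 + 1/3 + 1/2 + 0/3 + 0/3 + 2/4 + 3/3 + 0/1 + 2/2 + 2/3 + 0/1 + 0/1 + 0/2 + 1/4 + 2/2 + 0/2 + 0/3 + 1/2 = 9; mean = 9 ÷ 24 = 3/8 = 0.375 → 0.375.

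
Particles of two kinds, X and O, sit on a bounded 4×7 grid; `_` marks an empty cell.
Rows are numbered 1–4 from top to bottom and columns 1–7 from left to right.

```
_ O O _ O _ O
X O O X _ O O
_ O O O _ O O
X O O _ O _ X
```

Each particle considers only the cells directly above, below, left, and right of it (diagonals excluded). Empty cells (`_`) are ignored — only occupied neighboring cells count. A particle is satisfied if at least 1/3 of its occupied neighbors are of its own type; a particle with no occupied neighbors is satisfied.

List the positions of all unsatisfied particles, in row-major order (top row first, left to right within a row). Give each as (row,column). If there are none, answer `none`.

(1,2)O 2/2 ✓
(1,3)O 2/2 ✓
(1,5)O 0/0 ✓
(1,7)O 1/1 ✓
(2,1)X 0/1 ✗
(2,2)O 3/4 ✓
(2,3)O 3/4 ✓
(2,4)X 0/2 ✗
(2,6)O 2/2 ✓
(2,7)O 3/3 ✓
(3,2)O 3/3 ✓
(3,3)O 4/4 ✓
(3,4)O 1/2 ✓
(3,6)O 2/2 ✓
(3,7)O 2/3 ✓
(4,1)X 0/1 ✗
(4,2)O 2/3 ✓
(4,3)O 2/2 ✓
(4,5)O 0/0 ✓
(4,7)X 0/1 ✗

(2,1), (2,4), (4,1), (4,7)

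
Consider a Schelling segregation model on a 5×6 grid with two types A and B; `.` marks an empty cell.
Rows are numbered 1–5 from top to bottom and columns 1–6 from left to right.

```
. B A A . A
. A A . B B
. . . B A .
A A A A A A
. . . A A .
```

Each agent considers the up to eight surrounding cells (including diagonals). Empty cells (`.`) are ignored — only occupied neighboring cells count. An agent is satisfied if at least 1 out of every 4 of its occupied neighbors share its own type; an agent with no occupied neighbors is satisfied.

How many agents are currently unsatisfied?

3

Row 1: (1,2)B 0/3 unhappy · (1,3)A 3/4 ok · (1,4)A 2/3 ok · (1,6)A 0/2 unhappy
Row 2: (2,2)A 2/3 ok · (2,3)A 3/5 ok · (2,5)B 2/5 ok · (2,6)B 1/3 ok
Row 3: (3,4)B 1/6 unhappy · (3,5)A 3/6 ok
Row 4: (4,1)A 1/1 ok · (4,2)A 2/2 ok · (4,3)A 3/4 ok · (4,4)A 5/6 ok · (4,5)A 5/6 ok · (4,6)A 3/3 ok
Row 5: (5,4)A 4/4 ok · (5,5)A 4/4 ok
Unsatisfied: (1,2), (1,6), (3,4) — 3 in total.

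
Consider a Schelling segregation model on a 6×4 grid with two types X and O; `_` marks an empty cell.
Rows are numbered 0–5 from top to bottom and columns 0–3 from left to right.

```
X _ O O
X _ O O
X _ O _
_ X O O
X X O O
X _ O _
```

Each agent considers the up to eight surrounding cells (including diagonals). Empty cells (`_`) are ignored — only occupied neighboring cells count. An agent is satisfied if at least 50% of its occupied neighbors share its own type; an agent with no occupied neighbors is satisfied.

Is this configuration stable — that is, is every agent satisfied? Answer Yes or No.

Yes

Row 0: (0,0)X 1/1 satisfied · (0,2)O 3/3 satisfied · (0,3)O 3/3 satisfied
Row 1: (1,0)X 2/2 satisfied · (1,2)O 4/4 satisfied · (1,3)O 4/4 satisfied
Row 2: (2,0)X 2/2 satisfied · (2,2)O 4/5 satisfied
Row 3: (3,1)X 3/6 satisfied · (3,2)O 4/6 satisfied · (3,3)O 4/4 satisfied
Row 4: (4,0)X 3/3 satisfied · (4,1)X 3/6 satisfied · (4,2)O 4/6 satisfied · (4,3)O 4/4 satisfied
Row 5: (5,0)X 2/2 satisfied · (5,2)O 2/3 satisfied
All meet the threshold, so the configuration is stable.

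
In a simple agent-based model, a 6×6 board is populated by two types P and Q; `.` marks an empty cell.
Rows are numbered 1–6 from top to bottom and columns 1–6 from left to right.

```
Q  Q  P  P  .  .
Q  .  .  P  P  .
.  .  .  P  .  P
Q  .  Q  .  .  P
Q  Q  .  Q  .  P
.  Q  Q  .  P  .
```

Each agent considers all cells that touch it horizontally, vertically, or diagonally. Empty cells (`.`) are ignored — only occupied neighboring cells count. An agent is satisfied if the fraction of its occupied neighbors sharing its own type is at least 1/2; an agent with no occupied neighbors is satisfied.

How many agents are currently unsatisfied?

(1,1)Q 2/2 satisfied
(1,2)Q 2/3 satisfied
(1,3)P 2/3 satisfied
(1,4)P 3/3 satisfied
(2,1)Q 2/2 satisfied
(2,4)P 4/4 satisfied
(2,5)P 4/4 satisfied
(3,4)P 2/3 satisfied
(3,6)P 2/2 satisfied
(4,1)Q 2/2 satisfied
(4,3)Q 2/3 satisfied
(4,6)P 2/2 satisfied
(5,1)Q 3/3 satisfied
(5,2)Q 5/5 satisfied
(5,4)Q 2/3 satisfied
(5,6)P 2/2 satisfied
(6,2)Q 3/3 satisfied
(6,3)Q 3/3 satisfied
(6,5)P 1/2 satisfied
Every one meets the threshold.

0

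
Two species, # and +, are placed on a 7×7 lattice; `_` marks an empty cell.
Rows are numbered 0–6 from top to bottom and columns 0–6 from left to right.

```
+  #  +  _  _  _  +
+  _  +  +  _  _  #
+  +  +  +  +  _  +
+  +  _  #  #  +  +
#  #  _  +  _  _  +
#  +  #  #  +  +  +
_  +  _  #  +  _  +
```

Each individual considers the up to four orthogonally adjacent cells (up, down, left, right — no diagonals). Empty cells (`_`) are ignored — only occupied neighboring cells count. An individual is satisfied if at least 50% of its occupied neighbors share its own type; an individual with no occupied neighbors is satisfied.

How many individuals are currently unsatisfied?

8

(0,0)+ 1/2 satisfied
(0,1)# 0/2 not
(0,2)+ 1/2 satisfied
(0,6)+ 0/1 not
(1,0)+ 2/2 satisfied
(1,2)+ 3/3 satisfied
(1,3)+ 2/2 satisfied
(1,6)# 0/2 not
(2,0)+ 3/3 satisfied
(2,1)+ 3/3 satisfied
(2,2)+ 3/3 satisfied
(2,3)+ 3/4 satisfied
(2,4)+ 1/2 satisfied
(2,6)+ 1/2 satisfied
(3,0)+ 2/3 satisfied
(3,1)+ 2/3 satisfied
(3,3)# 1/3 not
(3,4)# 1/3 not
(3,5)+ 1/2 satisfied
(3,6)+ 3/3 satisfied
(4,0)# 2/3 satisfied
(4,1)# 1/3 not
(4,3)+ 0/2 not
(4,6)+ 2/2 satisfied
(5,0)# 1/2 satisfied
(5,1)+ 1/4 not
(5,2)# 1/2 satisfied
(5,3)# 2/4 satisfied
(5,4)+ 2/3 satisfied
(5,5)+ 2/2 satisfied
(5,6)+ 3/3 satisfied
(6,1)+ 1/1 satisfied
(6,3)# 1/2 satisfied
(6,4)+ 1/2 satisfied
(6,6)+ 1/1 satisfied
Unsatisfied: (0,1), (0,6), (1,6), (3,3), (3,4), (4,1), (4,3), (5,1) — 8 in total.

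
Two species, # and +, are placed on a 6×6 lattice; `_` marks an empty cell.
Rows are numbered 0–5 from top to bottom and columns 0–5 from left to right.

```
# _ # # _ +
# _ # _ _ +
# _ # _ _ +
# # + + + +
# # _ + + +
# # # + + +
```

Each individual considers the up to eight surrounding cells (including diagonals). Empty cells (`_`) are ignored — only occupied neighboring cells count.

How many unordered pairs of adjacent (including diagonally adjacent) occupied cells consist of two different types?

6

Scan each occupied cell's neighbors to the right and below (and the two forward diagonals) so each pair is counted once.
From row 0: 0 unlike of 5 pairs (running 0/5).
From row 1: 0 unlike of 3 pairs (running 0/8).
From row 2: 2 unlike of 7 pairs (running 2/15).
From row 3: 2 unlike of 18 pairs (running 4/33).
From row 4: 1 unlike of 16 pairs (running 5/49).
From row 5: 1 unlike of 5 pairs (running 6/54).
Total adjacent occupied pairs: 54; unlike-type pairs: 6.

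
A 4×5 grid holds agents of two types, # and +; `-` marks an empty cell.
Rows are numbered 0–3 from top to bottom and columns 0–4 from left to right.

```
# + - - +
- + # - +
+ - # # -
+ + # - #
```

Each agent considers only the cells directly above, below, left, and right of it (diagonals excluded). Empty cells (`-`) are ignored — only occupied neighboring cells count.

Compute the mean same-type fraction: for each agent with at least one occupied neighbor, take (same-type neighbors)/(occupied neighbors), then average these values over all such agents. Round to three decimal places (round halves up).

0.708

Row 0: (0,0)# 0/1 · (0,1)+ 1/2 · (0,4)+ 1/1
Row 1: (1,1)+ 1/2 · (1,2)# 1/2 · (1,4)+ 1/1
Row 2: (2,0)+ 1/1 · (2,2)# 3/3 · (2,3)# 1/1
Row 3: (3,0)+ 2/2 · (3,1)+ 1/2 · (3,2)# 1/2 · (3,4)# — no occupied neighbors
Sum over 12 agents: 0/1 + 1/2 + 1/1 + 1/2 + 1/2 + 1/1 + 1/1 + 3/3 + 1/1 + 2/2 + 1/2 + 1/2 = 17/2; mean = 17/2 ÷ 12 = 17/24 = 0.708333… → 0.708.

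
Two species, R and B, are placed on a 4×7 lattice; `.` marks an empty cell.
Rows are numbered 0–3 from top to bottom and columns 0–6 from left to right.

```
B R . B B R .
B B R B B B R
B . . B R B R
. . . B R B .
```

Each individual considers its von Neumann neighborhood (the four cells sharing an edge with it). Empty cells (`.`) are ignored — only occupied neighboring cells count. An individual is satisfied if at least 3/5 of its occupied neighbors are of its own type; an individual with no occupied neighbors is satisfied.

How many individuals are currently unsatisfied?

Row 0: (0,0)B 1/2 ✗ · (0,1)R 0/2 ✗ · (0,3)B 2/2 ✓ · (0,4)B 2/3 ✓ · (0,5)R 0/2 ✗
Row 1: (1,0)B 3/3 ✓ · (1,1)B 1/3 ✗ · (1,2)R 0/2 ✗ · (1,3)B 3/4 ✓ · (1,4)B 3/4 ✓ · (1,5)B 2/4 ✗ · (1,6)R 1/2 ✗
Row 2: (2,0)B 1/1 ✓ · (2,3)B 2/3 ✓ · (2,4)R 1/4 ✗ · (2,5)B 2/4 ✗ · (2,6)R 1/2 ✗
Row 3: (3,3)B 1/2 ✗ · (3,4)R 1/3 ✗ · (3,5)B 1/2 ✗
Unsatisfied: (0,0), (0,1), (0,5), (1,1), (1,2), (1,5), (1,6), (2,4), (2,5), (2,6), (3,3), (3,4), (3,5) — 13 in total.

13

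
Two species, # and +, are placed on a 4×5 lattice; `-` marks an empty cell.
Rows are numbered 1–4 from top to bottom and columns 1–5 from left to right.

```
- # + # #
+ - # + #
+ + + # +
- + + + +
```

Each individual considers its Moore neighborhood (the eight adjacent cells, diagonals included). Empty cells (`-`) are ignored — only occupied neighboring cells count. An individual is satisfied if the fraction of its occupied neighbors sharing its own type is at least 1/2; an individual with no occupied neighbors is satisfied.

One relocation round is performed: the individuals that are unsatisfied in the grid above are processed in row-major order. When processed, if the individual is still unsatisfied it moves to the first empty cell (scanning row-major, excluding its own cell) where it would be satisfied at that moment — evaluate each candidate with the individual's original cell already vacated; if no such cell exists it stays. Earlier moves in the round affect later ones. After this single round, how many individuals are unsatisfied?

Initially unsatisfied (in order): (1,2), (1,3), (2,3), (2,4), (3,4).
  (1,2): no empty cell satisfies it; stays.
  (1,3) → (1,1).
  (2,3): now satisfied by earlier moves; stays.
  (2,4) → (2,2).
  (3,4) → (1,3).
Resulting grid:
+ # # # #
+ + # - #
+ + + - +
- + + + +
Unsatisfied now: (1,2).

1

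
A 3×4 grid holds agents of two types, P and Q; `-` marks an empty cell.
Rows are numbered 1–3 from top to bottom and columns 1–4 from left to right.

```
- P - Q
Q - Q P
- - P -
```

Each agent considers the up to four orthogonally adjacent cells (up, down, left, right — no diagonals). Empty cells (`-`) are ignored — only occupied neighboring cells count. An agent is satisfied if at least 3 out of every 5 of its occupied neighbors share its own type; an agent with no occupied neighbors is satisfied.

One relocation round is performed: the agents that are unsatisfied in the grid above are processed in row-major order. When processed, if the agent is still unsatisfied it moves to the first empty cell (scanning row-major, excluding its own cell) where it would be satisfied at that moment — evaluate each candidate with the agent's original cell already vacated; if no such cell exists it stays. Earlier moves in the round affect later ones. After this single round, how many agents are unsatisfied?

2

Initially unsatisfied (in order): (1,4), (2,3), (2,4), (3,3).
  (1,4) → (2,2).
  (2,3) → (3,1).
  (2,4): now satisfied by earlier moves; stays.
  (3,3): now satisfied by earlier moves; stays.
Resulting grid:
- P - -
Q Q - P
Q - P -
Unsatisfied now: (1,2), (2,2).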